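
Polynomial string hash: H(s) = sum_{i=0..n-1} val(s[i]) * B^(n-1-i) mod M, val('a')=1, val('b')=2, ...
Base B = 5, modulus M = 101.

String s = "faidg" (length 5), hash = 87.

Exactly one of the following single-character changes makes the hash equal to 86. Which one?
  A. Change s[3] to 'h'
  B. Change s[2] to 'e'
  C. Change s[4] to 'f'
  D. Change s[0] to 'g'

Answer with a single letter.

Answer: C

Derivation:
Option A: s[3]='d'->'h', delta=(8-4)*5^1 mod 101 = 20, hash=87+20 mod 101 = 6
Option B: s[2]='i'->'e', delta=(5-9)*5^2 mod 101 = 1, hash=87+1 mod 101 = 88
Option C: s[4]='g'->'f', delta=(6-7)*5^0 mod 101 = 100, hash=87+100 mod 101 = 86 <-- target
Option D: s[0]='f'->'g', delta=(7-6)*5^4 mod 101 = 19, hash=87+19 mod 101 = 5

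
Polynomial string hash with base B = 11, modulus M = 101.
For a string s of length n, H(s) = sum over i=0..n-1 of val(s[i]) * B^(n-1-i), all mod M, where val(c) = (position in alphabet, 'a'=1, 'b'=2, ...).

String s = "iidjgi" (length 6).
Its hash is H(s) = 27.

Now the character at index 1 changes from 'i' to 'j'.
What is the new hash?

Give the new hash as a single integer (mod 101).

Answer: 23

Derivation:
val('i') = 9, val('j') = 10
Position k = 1, exponent = n-1-k = 4
B^4 mod M = 11^4 mod 101 = 97
Delta = (10 - 9) * 97 mod 101 = 97
New hash = (27 + 97) mod 101 = 23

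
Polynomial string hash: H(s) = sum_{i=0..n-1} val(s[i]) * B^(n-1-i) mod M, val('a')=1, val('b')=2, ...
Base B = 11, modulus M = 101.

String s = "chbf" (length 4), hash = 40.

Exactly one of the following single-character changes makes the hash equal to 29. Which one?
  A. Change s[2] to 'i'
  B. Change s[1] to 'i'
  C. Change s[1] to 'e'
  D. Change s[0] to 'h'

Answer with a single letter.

Option A: s[2]='b'->'i', delta=(9-2)*11^1 mod 101 = 77, hash=40+77 mod 101 = 16
Option B: s[1]='h'->'i', delta=(9-8)*11^2 mod 101 = 20, hash=40+20 mod 101 = 60
Option C: s[1]='h'->'e', delta=(5-8)*11^2 mod 101 = 41, hash=40+41 mod 101 = 81
Option D: s[0]='c'->'h', delta=(8-3)*11^3 mod 101 = 90, hash=40+90 mod 101 = 29 <-- target

Answer: D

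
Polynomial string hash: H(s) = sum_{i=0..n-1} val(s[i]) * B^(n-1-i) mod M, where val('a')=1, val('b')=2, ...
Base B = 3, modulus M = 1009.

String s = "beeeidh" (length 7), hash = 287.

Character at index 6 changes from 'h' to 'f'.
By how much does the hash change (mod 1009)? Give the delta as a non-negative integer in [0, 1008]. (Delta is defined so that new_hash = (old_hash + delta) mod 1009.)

Delta formula: (val(new) - val(old)) * B^(n-1-k) mod M
  val('f') - val('h') = 6 - 8 = -2
  B^(n-1-k) = 3^0 mod 1009 = 1
  Delta = -2 * 1 mod 1009 = 1007

Answer: 1007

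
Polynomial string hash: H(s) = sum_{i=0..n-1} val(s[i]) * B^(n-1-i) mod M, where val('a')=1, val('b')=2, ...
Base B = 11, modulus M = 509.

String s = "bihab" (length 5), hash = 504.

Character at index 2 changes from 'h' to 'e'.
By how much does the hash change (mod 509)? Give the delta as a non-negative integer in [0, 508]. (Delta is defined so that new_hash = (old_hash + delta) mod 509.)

Answer: 146

Derivation:
Delta formula: (val(new) - val(old)) * B^(n-1-k) mod M
  val('e') - val('h') = 5 - 8 = -3
  B^(n-1-k) = 11^2 mod 509 = 121
  Delta = -3 * 121 mod 509 = 146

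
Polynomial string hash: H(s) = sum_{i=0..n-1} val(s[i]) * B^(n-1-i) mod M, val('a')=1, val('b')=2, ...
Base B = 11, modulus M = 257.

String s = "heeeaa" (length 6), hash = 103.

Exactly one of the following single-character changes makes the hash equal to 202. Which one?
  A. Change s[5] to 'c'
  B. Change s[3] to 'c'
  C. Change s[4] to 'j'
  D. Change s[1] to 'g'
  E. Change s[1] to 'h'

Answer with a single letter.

Option A: s[5]='a'->'c', delta=(3-1)*11^0 mod 257 = 2, hash=103+2 mod 257 = 105
Option B: s[3]='e'->'c', delta=(3-5)*11^2 mod 257 = 15, hash=103+15 mod 257 = 118
Option C: s[4]='a'->'j', delta=(10-1)*11^1 mod 257 = 99, hash=103+99 mod 257 = 202 <-- target
Option D: s[1]='e'->'g', delta=(7-5)*11^4 mod 257 = 241, hash=103+241 mod 257 = 87
Option E: s[1]='e'->'h', delta=(8-5)*11^4 mod 257 = 233, hash=103+233 mod 257 = 79

Answer: C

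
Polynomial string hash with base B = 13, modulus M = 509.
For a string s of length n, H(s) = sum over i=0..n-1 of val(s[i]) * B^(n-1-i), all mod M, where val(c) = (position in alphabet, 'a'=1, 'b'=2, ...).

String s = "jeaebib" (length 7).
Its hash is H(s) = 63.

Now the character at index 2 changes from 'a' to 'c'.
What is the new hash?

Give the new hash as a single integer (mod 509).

Answer: 177

Derivation:
val('a') = 1, val('c') = 3
Position k = 2, exponent = n-1-k = 4
B^4 mod M = 13^4 mod 509 = 57
Delta = (3 - 1) * 57 mod 509 = 114
New hash = (63 + 114) mod 509 = 177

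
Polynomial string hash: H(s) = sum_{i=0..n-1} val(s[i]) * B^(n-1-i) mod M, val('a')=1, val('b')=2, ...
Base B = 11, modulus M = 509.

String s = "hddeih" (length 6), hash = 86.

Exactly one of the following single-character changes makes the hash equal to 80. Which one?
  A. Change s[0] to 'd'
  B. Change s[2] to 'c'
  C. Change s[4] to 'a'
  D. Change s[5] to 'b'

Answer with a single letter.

Answer: D

Derivation:
Option A: s[0]='h'->'d', delta=(4-8)*11^5 mod 509 = 190, hash=86+190 mod 509 = 276
Option B: s[2]='d'->'c', delta=(3-4)*11^3 mod 509 = 196, hash=86+196 mod 509 = 282
Option C: s[4]='i'->'a', delta=(1-9)*11^1 mod 509 = 421, hash=86+421 mod 509 = 507
Option D: s[5]='h'->'b', delta=(2-8)*11^0 mod 509 = 503, hash=86+503 mod 509 = 80 <-- target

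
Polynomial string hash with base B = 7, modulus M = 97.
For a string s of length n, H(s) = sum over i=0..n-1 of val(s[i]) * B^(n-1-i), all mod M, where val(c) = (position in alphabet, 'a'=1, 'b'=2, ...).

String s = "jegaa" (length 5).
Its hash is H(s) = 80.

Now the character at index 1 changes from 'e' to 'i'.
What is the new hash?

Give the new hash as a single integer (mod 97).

val('e') = 5, val('i') = 9
Position k = 1, exponent = n-1-k = 3
B^3 mod M = 7^3 mod 97 = 52
Delta = (9 - 5) * 52 mod 97 = 14
New hash = (80 + 14) mod 97 = 94

Answer: 94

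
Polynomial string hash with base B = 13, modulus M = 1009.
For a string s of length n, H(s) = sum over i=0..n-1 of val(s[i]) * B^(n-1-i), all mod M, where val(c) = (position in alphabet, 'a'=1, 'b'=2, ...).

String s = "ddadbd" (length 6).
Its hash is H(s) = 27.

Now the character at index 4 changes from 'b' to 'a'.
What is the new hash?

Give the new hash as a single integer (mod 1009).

val('b') = 2, val('a') = 1
Position k = 4, exponent = n-1-k = 1
B^1 mod M = 13^1 mod 1009 = 13
Delta = (1 - 2) * 13 mod 1009 = 996
New hash = (27 + 996) mod 1009 = 14

Answer: 14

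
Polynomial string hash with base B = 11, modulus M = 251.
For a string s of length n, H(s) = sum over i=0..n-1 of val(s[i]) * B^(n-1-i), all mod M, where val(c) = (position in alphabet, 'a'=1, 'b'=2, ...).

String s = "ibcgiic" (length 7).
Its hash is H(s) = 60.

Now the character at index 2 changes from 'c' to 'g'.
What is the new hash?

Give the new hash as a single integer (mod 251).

val('c') = 3, val('g') = 7
Position k = 2, exponent = n-1-k = 4
B^4 mod M = 11^4 mod 251 = 83
Delta = (7 - 3) * 83 mod 251 = 81
New hash = (60 + 81) mod 251 = 141

Answer: 141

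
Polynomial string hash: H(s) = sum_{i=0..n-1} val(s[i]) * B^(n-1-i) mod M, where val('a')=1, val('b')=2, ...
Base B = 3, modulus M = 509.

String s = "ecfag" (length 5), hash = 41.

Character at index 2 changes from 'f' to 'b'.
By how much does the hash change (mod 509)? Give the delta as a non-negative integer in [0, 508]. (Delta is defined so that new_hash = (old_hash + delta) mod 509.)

Answer: 473

Derivation:
Delta formula: (val(new) - val(old)) * B^(n-1-k) mod M
  val('b') - val('f') = 2 - 6 = -4
  B^(n-1-k) = 3^2 mod 509 = 9
  Delta = -4 * 9 mod 509 = 473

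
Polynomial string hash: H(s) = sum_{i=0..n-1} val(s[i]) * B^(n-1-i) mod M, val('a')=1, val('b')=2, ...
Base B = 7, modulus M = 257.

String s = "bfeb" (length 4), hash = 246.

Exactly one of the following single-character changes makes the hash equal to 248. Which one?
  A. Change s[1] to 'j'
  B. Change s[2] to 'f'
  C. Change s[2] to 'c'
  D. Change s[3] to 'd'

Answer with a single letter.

Answer: D

Derivation:
Option A: s[1]='f'->'j', delta=(10-6)*7^2 mod 257 = 196, hash=246+196 mod 257 = 185
Option B: s[2]='e'->'f', delta=(6-5)*7^1 mod 257 = 7, hash=246+7 mod 257 = 253
Option C: s[2]='e'->'c', delta=(3-5)*7^1 mod 257 = 243, hash=246+243 mod 257 = 232
Option D: s[3]='b'->'d', delta=(4-2)*7^0 mod 257 = 2, hash=246+2 mod 257 = 248 <-- target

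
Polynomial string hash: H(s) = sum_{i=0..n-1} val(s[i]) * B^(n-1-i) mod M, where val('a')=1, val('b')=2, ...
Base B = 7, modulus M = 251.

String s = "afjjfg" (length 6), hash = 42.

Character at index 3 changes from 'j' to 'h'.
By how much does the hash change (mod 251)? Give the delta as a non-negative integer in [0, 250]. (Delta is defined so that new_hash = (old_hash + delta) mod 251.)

Answer: 153

Derivation:
Delta formula: (val(new) - val(old)) * B^(n-1-k) mod M
  val('h') - val('j') = 8 - 10 = -2
  B^(n-1-k) = 7^2 mod 251 = 49
  Delta = -2 * 49 mod 251 = 153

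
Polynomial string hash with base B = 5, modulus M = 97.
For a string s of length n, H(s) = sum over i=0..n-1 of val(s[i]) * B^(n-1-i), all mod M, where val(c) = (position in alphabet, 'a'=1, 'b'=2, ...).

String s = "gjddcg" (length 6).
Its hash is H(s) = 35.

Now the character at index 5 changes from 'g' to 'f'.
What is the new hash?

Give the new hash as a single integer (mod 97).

val('g') = 7, val('f') = 6
Position k = 5, exponent = n-1-k = 0
B^0 mod M = 5^0 mod 97 = 1
Delta = (6 - 7) * 1 mod 97 = 96
New hash = (35 + 96) mod 97 = 34

Answer: 34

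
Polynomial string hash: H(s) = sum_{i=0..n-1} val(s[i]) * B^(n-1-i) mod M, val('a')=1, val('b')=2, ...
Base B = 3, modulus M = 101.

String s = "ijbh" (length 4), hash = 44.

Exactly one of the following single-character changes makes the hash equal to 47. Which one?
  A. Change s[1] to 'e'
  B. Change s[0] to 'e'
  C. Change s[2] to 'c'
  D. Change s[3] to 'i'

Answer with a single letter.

Answer: C

Derivation:
Option A: s[1]='j'->'e', delta=(5-10)*3^2 mod 101 = 56, hash=44+56 mod 101 = 100
Option B: s[0]='i'->'e', delta=(5-9)*3^3 mod 101 = 94, hash=44+94 mod 101 = 37
Option C: s[2]='b'->'c', delta=(3-2)*3^1 mod 101 = 3, hash=44+3 mod 101 = 47 <-- target
Option D: s[3]='h'->'i', delta=(9-8)*3^0 mod 101 = 1, hash=44+1 mod 101 = 45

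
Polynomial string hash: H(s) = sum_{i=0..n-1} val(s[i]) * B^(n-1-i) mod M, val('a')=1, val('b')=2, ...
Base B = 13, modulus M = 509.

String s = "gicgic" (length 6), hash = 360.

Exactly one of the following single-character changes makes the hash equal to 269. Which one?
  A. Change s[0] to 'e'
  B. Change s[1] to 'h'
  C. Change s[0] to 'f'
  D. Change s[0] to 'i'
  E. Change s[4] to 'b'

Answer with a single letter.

Option A: s[0]='g'->'e', delta=(5-7)*13^5 mod 509 = 45, hash=360+45 mod 509 = 405
Option B: s[1]='i'->'h', delta=(8-9)*13^4 mod 509 = 452, hash=360+452 mod 509 = 303
Option C: s[0]='g'->'f', delta=(6-7)*13^5 mod 509 = 277, hash=360+277 mod 509 = 128
Option D: s[0]='g'->'i', delta=(9-7)*13^5 mod 509 = 464, hash=360+464 mod 509 = 315
Option E: s[4]='i'->'b', delta=(2-9)*13^1 mod 509 = 418, hash=360+418 mod 509 = 269 <-- target

Answer: E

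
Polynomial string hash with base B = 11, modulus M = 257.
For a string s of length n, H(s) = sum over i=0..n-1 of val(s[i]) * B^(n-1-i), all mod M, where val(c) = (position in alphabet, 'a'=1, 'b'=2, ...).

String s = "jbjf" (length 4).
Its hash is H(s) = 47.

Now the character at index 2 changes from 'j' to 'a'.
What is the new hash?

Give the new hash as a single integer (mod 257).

val('j') = 10, val('a') = 1
Position k = 2, exponent = n-1-k = 1
B^1 mod M = 11^1 mod 257 = 11
Delta = (1 - 10) * 11 mod 257 = 158
New hash = (47 + 158) mod 257 = 205

Answer: 205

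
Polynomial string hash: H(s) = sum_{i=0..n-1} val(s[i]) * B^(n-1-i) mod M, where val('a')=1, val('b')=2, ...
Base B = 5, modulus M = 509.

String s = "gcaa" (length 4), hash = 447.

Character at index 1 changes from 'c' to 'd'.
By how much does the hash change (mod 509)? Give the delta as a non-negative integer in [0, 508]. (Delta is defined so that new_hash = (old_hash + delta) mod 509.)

Answer: 25

Derivation:
Delta formula: (val(new) - val(old)) * B^(n-1-k) mod M
  val('d') - val('c') = 4 - 3 = 1
  B^(n-1-k) = 5^2 mod 509 = 25
  Delta = 1 * 25 mod 509 = 25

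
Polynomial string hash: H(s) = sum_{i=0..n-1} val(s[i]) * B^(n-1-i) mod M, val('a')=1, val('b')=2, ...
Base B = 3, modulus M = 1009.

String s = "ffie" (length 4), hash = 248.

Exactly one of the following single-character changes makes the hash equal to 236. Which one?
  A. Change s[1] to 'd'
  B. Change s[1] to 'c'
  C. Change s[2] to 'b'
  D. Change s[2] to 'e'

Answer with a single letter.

Answer: D

Derivation:
Option A: s[1]='f'->'d', delta=(4-6)*3^2 mod 1009 = 991, hash=248+991 mod 1009 = 230
Option B: s[1]='f'->'c', delta=(3-6)*3^2 mod 1009 = 982, hash=248+982 mod 1009 = 221
Option C: s[2]='i'->'b', delta=(2-9)*3^1 mod 1009 = 988, hash=248+988 mod 1009 = 227
Option D: s[2]='i'->'e', delta=(5-9)*3^1 mod 1009 = 997, hash=248+997 mod 1009 = 236 <-- target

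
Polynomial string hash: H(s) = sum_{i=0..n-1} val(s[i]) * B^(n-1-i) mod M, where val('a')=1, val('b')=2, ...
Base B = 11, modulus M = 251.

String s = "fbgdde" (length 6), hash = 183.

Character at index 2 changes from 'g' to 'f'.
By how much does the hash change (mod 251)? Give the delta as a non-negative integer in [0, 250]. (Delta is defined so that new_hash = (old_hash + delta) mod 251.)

Answer: 175

Derivation:
Delta formula: (val(new) - val(old)) * B^(n-1-k) mod M
  val('f') - val('g') = 6 - 7 = -1
  B^(n-1-k) = 11^3 mod 251 = 76
  Delta = -1 * 76 mod 251 = 175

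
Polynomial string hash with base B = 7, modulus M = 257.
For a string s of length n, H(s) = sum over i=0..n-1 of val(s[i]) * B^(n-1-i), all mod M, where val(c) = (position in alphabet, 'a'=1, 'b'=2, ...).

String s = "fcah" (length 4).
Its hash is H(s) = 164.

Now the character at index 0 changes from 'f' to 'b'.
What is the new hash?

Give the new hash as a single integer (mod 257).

Answer: 77

Derivation:
val('f') = 6, val('b') = 2
Position k = 0, exponent = n-1-k = 3
B^3 mod M = 7^3 mod 257 = 86
Delta = (2 - 6) * 86 mod 257 = 170
New hash = (164 + 170) mod 257 = 77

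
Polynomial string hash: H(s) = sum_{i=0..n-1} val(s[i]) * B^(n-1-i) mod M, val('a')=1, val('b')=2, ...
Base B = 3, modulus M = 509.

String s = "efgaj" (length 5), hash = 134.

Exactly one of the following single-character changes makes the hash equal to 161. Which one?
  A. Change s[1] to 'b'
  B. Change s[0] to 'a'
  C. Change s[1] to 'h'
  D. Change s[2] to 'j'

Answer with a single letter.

Answer: D

Derivation:
Option A: s[1]='f'->'b', delta=(2-6)*3^3 mod 509 = 401, hash=134+401 mod 509 = 26
Option B: s[0]='e'->'a', delta=(1-5)*3^4 mod 509 = 185, hash=134+185 mod 509 = 319
Option C: s[1]='f'->'h', delta=(8-6)*3^3 mod 509 = 54, hash=134+54 mod 509 = 188
Option D: s[2]='g'->'j', delta=(10-7)*3^2 mod 509 = 27, hash=134+27 mod 509 = 161 <-- target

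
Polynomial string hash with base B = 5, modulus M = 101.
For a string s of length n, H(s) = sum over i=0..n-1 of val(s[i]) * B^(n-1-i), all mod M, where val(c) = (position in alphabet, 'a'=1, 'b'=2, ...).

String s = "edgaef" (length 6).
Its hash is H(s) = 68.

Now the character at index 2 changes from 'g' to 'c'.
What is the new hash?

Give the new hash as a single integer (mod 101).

val('g') = 7, val('c') = 3
Position k = 2, exponent = n-1-k = 3
B^3 mod M = 5^3 mod 101 = 24
Delta = (3 - 7) * 24 mod 101 = 5
New hash = (68 + 5) mod 101 = 73

Answer: 73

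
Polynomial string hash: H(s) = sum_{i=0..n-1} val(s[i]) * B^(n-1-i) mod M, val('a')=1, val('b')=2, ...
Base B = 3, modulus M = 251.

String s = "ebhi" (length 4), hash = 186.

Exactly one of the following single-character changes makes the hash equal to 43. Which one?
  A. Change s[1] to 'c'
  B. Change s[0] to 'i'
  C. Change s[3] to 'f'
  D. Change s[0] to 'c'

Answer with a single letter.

Option A: s[1]='b'->'c', delta=(3-2)*3^2 mod 251 = 9, hash=186+9 mod 251 = 195
Option B: s[0]='e'->'i', delta=(9-5)*3^3 mod 251 = 108, hash=186+108 mod 251 = 43 <-- target
Option C: s[3]='i'->'f', delta=(6-9)*3^0 mod 251 = 248, hash=186+248 mod 251 = 183
Option D: s[0]='e'->'c', delta=(3-5)*3^3 mod 251 = 197, hash=186+197 mod 251 = 132

Answer: B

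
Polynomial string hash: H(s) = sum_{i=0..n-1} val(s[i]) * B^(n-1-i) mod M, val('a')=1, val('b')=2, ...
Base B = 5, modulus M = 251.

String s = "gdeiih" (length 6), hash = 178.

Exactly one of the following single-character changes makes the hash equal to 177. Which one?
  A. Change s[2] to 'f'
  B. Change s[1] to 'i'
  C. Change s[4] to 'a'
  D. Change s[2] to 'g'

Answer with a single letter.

Answer: D

Derivation:
Option A: s[2]='e'->'f', delta=(6-5)*5^3 mod 251 = 125, hash=178+125 mod 251 = 52
Option B: s[1]='d'->'i', delta=(9-4)*5^4 mod 251 = 113, hash=178+113 mod 251 = 40
Option C: s[4]='i'->'a', delta=(1-9)*5^1 mod 251 = 211, hash=178+211 mod 251 = 138
Option D: s[2]='e'->'g', delta=(7-5)*5^3 mod 251 = 250, hash=178+250 mod 251 = 177 <-- target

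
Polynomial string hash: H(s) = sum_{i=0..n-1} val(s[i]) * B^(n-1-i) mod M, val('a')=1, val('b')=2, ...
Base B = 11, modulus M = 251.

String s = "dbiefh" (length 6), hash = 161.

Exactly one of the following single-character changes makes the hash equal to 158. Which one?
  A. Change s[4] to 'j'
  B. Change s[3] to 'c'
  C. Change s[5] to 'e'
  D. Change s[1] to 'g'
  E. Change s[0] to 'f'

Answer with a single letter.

Option A: s[4]='f'->'j', delta=(10-6)*11^1 mod 251 = 44, hash=161+44 mod 251 = 205
Option B: s[3]='e'->'c', delta=(3-5)*11^2 mod 251 = 9, hash=161+9 mod 251 = 170
Option C: s[5]='h'->'e', delta=(5-8)*11^0 mod 251 = 248, hash=161+248 mod 251 = 158 <-- target
Option D: s[1]='b'->'g', delta=(7-2)*11^4 mod 251 = 164, hash=161+164 mod 251 = 74
Option E: s[0]='d'->'f', delta=(6-4)*11^5 mod 251 = 69, hash=161+69 mod 251 = 230

Answer: C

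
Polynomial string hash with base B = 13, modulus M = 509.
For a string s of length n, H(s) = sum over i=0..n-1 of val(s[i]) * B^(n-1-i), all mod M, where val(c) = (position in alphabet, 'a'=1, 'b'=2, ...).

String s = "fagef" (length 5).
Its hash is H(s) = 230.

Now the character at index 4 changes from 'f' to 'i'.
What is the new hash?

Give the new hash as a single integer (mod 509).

Answer: 233

Derivation:
val('f') = 6, val('i') = 9
Position k = 4, exponent = n-1-k = 0
B^0 mod M = 13^0 mod 509 = 1
Delta = (9 - 6) * 1 mod 509 = 3
New hash = (230 + 3) mod 509 = 233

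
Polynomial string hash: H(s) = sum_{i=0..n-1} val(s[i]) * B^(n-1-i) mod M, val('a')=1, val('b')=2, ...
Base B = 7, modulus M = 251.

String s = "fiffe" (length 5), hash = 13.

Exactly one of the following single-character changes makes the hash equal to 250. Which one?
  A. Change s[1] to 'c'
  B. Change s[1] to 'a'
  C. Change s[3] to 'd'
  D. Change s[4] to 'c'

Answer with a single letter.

Answer: C

Derivation:
Option A: s[1]='i'->'c', delta=(3-9)*7^3 mod 251 = 201, hash=13+201 mod 251 = 214
Option B: s[1]='i'->'a', delta=(1-9)*7^3 mod 251 = 17, hash=13+17 mod 251 = 30
Option C: s[3]='f'->'d', delta=(4-6)*7^1 mod 251 = 237, hash=13+237 mod 251 = 250 <-- target
Option D: s[4]='e'->'c', delta=(3-5)*7^0 mod 251 = 249, hash=13+249 mod 251 = 11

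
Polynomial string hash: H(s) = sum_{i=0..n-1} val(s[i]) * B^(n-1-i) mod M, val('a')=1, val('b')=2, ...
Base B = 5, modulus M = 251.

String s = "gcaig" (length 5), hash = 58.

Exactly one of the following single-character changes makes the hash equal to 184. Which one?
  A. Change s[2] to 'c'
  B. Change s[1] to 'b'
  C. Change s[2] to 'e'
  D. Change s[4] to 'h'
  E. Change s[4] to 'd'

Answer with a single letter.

Answer: B

Derivation:
Option A: s[2]='a'->'c', delta=(3-1)*5^2 mod 251 = 50, hash=58+50 mod 251 = 108
Option B: s[1]='c'->'b', delta=(2-3)*5^3 mod 251 = 126, hash=58+126 mod 251 = 184 <-- target
Option C: s[2]='a'->'e', delta=(5-1)*5^2 mod 251 = 100, hash=58+100 mod 251 = 158
Option D: s[4]='g'->'h', delta=(8-7)*5^0 mod 251 = 1, hash=58+1 mod 251 = 59
Option E: s[4]='g'->'d', delta=(4-7)*5^0 mod 251 = 248, hash=58+248 mod 251 = 55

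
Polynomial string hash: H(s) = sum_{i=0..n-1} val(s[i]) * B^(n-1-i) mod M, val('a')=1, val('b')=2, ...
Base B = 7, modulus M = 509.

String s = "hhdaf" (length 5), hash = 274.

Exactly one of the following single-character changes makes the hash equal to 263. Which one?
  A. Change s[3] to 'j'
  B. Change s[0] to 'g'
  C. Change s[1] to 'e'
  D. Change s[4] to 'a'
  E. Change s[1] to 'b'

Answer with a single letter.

Answer: C

Derivation:
Option A: s[3]='a'->'j', delta=(10-1)*7^1 mod 509 = 63, hash=274+63 mod 509 = 337
Option B: s[0]='h'->'g', delta=(7-8)*7^4 mod 509 = 144, hash=274+144 mod 509 = 418
Option C: s[1]='h'->'e', delta=(5-8)*7^3 mod 509 = 498, hash=274+498 mod 509 = 263 <-- target
Option D: s[4]='f'->'a', delta=(1-6)*7^0 mod 509 = 504, hash=274+504 mod 509 = 269
Option E: s[1]='h'->'b', delta=(2-8)*7^3 mod 509 = 487, hash=274+487 mod 509 = 252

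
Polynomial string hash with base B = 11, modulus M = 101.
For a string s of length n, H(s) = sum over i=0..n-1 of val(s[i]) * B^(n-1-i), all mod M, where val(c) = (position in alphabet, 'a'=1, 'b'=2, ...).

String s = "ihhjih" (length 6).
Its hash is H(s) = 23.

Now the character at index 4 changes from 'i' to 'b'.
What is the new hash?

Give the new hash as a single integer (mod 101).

val('i') = 9, val('b') = 2
Position k = 4, exponent = n-1-k = 1
B^1 mod M = 11^1 mod 101 = 11
Delta = (2 - 9) * 11 mod 101 = 24
New hash = (23 + 24) mod 101 = 47

Answer: 47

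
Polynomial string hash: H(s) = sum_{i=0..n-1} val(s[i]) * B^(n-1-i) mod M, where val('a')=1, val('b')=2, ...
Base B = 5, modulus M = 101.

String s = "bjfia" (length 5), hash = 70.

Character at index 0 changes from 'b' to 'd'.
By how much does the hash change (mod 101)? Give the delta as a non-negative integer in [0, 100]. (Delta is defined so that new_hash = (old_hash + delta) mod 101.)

Delta formula: (val(new) - val(old)) * B^(n-1-k) mod M
  val('d') - val('b') = 4 - 2 = 2
  B^(n-1-k) = 5^4 mod 101 = 19
  Delta = 2 * 19 mod 101 = 38

Answer: 38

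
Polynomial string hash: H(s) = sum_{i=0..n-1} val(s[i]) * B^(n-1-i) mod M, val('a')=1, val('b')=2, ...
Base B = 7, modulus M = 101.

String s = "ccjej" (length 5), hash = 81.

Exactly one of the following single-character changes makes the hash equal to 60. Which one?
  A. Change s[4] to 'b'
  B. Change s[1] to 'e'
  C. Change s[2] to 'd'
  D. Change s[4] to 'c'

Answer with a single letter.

Answer: B

Derivation:
Option A: s[4]='j'->'b', delta=(2-10)*7^0 mod 101 = 93, hash=81+93 mod 101 = 73
Option B: s[1]='c'->'e', delta=(5-3)*7^3 mod 101 = 80, hash=81+80 mod 101 = 60 <-- target
Option C: s[2]='j'->'d', delta=(4-10)*7^2 mod 101 = 9, hash=81+9 mod 101 = 90
Option D: s[4]='j'->'c', delta=(3-10)*7^0 mod 101 = 94, hash=81+94 mod 101 = 74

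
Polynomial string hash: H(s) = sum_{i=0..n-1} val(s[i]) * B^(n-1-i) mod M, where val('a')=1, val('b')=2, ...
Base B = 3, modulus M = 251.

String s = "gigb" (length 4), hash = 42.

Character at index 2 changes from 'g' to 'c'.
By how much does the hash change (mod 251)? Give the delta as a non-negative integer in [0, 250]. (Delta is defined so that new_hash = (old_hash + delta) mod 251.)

Answer: 239

Derivation:
Delta formula: (val(new) - val(old)) * B^(n-1-k) mod M
  val('c') - val('g') = 3 - 7 = -4
  B^(n-1-k) = 3^1 mod 251 = 3
  Delta = -4 * 3 mod 251 = 239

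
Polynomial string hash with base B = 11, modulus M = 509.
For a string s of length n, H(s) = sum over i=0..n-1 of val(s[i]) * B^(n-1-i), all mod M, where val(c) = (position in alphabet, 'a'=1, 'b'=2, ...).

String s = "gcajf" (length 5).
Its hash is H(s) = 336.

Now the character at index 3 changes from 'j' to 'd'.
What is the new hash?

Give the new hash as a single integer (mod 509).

Answer: 270

Derivation:
val('j') = 10, val('d') = 4
Position k = 3, exponent = n-1-k = 1
B^1 mod M = 11^1 mod 509 = 11
Delta = (4 - 10) * 11 mod 509 = 443
New hash = (336 + 443) mod 509 = 270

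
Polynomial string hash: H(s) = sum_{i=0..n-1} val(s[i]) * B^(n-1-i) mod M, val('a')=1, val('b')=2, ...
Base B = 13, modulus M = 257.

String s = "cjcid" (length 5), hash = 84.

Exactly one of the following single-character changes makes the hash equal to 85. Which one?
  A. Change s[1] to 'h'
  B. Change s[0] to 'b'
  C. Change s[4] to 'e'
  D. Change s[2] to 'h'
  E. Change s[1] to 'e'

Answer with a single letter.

Option A: s[1]='j'->'h', delta=(8-10)*13^3 mod 257 = 232, hash=84+232 mod 257 = 59
Option B: s[0]='c'->'b', delta=(2-3)*13^4 mod 257 = 223, hash=84+223 mod 257 = 50
Option C: s[4]='d'->'e', delta=(5-4)*13^0 mod 257 = 1, hash=84+1 mod 257 = 85 <-- target
Option D: s[2]='c'->'h', delta=(8-3)*13^2 mod 257 = 74, hash=84+74 mod 257 = 158
Option E: s[1]='j'->'e', delta=(5-10)*13^3 mod 257 = 66, hash=84+66 mod 257 = 150

Answer: C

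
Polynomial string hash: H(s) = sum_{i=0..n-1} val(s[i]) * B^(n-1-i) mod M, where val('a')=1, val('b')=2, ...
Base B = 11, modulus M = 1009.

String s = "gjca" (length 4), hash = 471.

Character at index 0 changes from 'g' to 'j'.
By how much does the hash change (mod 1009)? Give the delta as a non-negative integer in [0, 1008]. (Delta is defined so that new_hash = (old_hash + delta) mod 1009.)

Answer: 966

Derivation:
Delta formula: (val(new) - val(old)) * B^(n-1-k) mod M
  val('j') - val('g') = 10 - 7 = 3
  B^(n-1-k) = 11^3 mod 1009 = 322
  Delta = 3 * 322 mod 1009 = 966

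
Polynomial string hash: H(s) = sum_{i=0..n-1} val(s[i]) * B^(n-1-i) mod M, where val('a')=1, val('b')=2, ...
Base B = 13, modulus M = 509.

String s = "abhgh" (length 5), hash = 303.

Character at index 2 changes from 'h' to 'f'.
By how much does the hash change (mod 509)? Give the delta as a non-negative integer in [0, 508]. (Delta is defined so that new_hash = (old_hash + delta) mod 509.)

Delta formula: (val(new) - val(old)) * B^(n-1-k) mod M
  val('f') - val('h') = 6 - 8 = -2
  B^(n-1-k) = 13^2 mod 509 = 169
  Delta = -2 * 169 mod 509 = 171

Answer: 171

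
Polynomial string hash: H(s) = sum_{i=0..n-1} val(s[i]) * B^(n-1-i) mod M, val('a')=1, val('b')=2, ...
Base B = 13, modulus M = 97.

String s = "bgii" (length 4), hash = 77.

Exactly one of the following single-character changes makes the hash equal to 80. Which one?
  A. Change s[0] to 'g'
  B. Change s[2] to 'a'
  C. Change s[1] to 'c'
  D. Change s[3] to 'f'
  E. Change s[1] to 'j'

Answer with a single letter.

Option A: s[0]='b'->'g', delta=(7-2)*13^3 mod 97 = 24, hash=77+24 mod 97 = 4
Option B: s[2]='i'->'a', delta=(1-9)*13^1 mod 97 = 90, hash=77+90 mod 97 = 70
Option C: s[1]='g'->'c', delta=(3-7)*13^2 mod 97 = 3, hash=77+3 mod 97 = 80 <-- target
Option D: s[3]='i'->'f', delta=(6-9)*13^0 mod 97 = 94, hash=77+94 mod 97 = 74
Option E: s[1]='g'->'j', delta=(10-7)*13^2 mod 97 = 22, hash=77+22 mod 97 = 2

Answer: C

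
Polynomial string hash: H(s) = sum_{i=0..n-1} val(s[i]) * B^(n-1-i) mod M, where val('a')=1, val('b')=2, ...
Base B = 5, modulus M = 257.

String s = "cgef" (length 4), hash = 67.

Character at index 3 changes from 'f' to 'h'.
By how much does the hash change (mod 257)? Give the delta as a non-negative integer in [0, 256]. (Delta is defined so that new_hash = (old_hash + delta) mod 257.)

Answer: 2

Derivation:
Delta formula: (val(new) - val(old)) * B^(n-1-k) mod M
  val('h') - val('f') = 8 - 6 = 2
  B^(n-1-k) = 5^0 mod 257 = 1
  Delta = 2 * 1 mod 257 = 2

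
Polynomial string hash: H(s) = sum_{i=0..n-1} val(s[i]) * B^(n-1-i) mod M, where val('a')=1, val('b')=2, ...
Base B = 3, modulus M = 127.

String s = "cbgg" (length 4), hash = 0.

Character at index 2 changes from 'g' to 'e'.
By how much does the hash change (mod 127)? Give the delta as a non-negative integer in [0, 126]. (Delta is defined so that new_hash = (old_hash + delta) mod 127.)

Delta formula: (val(new) - val(old)) * B^(n-1-k) mod M
  val('e') - val('g') = 5 - 7 = -2
  B^(n-1-k) = 3^1 mod 127 = 3
  Delta = -2 * 3 mod 127 = 121

Answer: 121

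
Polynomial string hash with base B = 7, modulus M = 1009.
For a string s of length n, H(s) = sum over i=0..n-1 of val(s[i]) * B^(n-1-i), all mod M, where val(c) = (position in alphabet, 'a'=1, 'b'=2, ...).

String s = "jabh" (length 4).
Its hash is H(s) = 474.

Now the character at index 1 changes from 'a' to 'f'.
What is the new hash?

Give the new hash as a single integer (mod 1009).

val('a') = 1, val('f') = 6
Position k = 1, exponent = n-1-k = 2
B^2 mod M = 7^2 mod 1009 = 49
Delta = (6 - 1) * 49 mod 1009 = 245
New hash = (474 + 245) mod 1009 = 719

Answer: 719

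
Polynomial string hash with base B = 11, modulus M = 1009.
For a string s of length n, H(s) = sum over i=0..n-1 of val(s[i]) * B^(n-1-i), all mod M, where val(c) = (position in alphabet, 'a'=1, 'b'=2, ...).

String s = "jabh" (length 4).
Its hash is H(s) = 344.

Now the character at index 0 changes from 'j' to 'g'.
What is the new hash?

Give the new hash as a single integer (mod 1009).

Answer: 387

Derivation:
val('j') = 10, val('g') = 7
Position k = 0, exponent = n-1-k = 3
B^3 mod M = 11^3 mod 1009 = 322
Delta = (7 - 10) * 322 mod 1009 = 43
New hash = (344 + 43) mod 1009 = 387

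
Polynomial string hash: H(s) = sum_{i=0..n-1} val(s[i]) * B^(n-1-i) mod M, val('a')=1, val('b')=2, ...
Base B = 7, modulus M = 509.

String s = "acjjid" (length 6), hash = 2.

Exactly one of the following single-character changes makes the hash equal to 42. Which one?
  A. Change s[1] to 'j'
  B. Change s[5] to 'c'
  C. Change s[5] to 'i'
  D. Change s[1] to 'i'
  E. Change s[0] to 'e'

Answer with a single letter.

Answer: E

Derivation:
Option A: s[1]='c'->'j', delta=(10-3)*7^4 mod 509 = 10, hash=2+10 mod 509 = 12
Option B: s[5]='d'->'c', delta=(3-4)*7^0 mod 509 = 508, hash=2+508 mod 509 = 1
Option C: s[5]='d'->'i', delta=(9-4)*7^0 mod 509 = 5, hash=2+5 mod 509 = 7
Option D: s[1]='c'->'i', delta=(9-3)*7^4 mod 509 = 154, hash=2+154 mod 509 = 156
Option E: s[0]='a'->'e', delta=(5-1)*7^5 mod 509 = 40, hash=2+40 mod 509 = 42 <-- target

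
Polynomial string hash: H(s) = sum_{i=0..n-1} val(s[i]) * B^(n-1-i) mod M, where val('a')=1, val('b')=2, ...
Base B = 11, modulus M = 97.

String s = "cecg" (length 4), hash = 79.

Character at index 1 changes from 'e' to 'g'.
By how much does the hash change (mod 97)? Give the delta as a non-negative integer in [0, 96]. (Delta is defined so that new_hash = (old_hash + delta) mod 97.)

Delta formula: (val(new) - val(old)) * B^(n-1-k) mod M
  val('g') - val('e') = 7 - 5 = 2
  B^(n-1-k) = 11^2 mod 97 = 24
  Delta = 2 * 24 mod 97 = 48

Answer: 48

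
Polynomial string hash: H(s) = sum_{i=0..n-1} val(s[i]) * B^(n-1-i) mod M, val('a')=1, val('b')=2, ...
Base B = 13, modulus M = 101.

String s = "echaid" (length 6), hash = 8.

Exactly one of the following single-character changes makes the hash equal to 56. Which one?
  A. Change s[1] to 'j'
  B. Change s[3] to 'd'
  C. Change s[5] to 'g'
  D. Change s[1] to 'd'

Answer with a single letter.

Option A: s[1]='c'->'j', delta=(10-3)*13^4 mod 101 = 48, hash=8+48 mod 101 = 56 <-- target
Option B: s[3]='a'->'d', delta=(4-1)*13^2 mod 101 = 2, hash=8+2 mod 101 = 10
Option C: s[5]='d'->'g', delta=(7-4)*13^0 mod 101 = 3, hash=8+3 mod 101 = 11
Option D: s[1]='c'->'d', delta=(4-3)*13^4 mod 101 = 79, hash=8+79 mod 101 = 87

Answer: A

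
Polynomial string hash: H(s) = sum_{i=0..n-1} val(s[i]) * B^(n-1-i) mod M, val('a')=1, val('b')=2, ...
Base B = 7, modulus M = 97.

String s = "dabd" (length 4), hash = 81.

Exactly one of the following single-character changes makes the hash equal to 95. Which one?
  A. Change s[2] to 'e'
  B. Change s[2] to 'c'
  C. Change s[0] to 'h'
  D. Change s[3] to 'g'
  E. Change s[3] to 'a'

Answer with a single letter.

Option A: s[2]='b'->'e', delta=(5-2)*7^1 mod 97 = 21, hash=81+21 mod 97 = 5
Option B: s[2]='b'->'c', delta=(3-2)*7^1 mod 97 = 7, hash=81+7 mod 97 = 88
Option C: s[0]='d'->'h', delta=(8-4)*7^3 mod 97 = 14, hash=81+14 mod 97 = 95 <-- target
Option D: s[3]='d'->'g', delta=(7-4)*7^0 mod 97 = 3, hash=81+3 mod 97 = 84
Option E: s[3]='d'->'a', delta=(1-4)*7^0 mod 97 = 94, hash=81+94 mod 97 = 78

Answer: C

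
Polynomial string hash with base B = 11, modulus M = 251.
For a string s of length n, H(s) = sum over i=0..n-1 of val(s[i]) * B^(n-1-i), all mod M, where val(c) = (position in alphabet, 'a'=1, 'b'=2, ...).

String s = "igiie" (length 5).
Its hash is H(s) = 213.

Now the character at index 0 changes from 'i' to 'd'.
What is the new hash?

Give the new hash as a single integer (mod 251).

Answer: 49

Derivation:
val('i') = 9, val('d') = 4
Position k = 0, exponent = n-1-k = 4
B^4 mod M = 11^4 mod 251 = 83
Delta = (4 - 9) * 83 mod 251 = 87
New hash = (213 + 87) mod 251 = 49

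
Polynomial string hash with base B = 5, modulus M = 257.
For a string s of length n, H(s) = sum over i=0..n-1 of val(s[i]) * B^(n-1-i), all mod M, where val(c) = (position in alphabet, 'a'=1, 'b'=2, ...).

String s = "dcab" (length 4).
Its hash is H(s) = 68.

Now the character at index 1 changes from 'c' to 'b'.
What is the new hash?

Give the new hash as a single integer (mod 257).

val('c') = 3, val('b') = 2
Position k = 1, exponent = n-1-k = 2
B^2 mod M = 5^2 mod 257 = 25
Delta = (2 - 3) * 25 mod 257 = 232
New hash = (68 + 232) mod 257 = 43

Answer: 43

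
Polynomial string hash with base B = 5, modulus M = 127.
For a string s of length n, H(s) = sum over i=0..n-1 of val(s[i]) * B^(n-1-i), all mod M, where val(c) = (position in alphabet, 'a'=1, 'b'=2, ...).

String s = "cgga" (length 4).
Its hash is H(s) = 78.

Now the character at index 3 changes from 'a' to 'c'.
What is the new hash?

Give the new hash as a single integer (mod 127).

Answer: 80

Derivation:
val('a') = 1, val('c') = 3
Position k = 3, exponent = n-1-k = 0
B^0 mod M = 5^0 mod 127 = 1
Delta = (3 - 1) * 1 mod 127 = 2
New hash = (78 + 2) mod 127 = 80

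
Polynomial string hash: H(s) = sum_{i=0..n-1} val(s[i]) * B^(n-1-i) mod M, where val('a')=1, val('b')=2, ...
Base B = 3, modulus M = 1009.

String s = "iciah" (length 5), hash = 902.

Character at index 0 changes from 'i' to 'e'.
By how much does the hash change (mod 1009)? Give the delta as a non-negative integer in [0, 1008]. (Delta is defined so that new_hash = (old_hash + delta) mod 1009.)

Delta formula: (val(new) - val(old)) * B^(n-1-k) mod M
  val('e') - val('i') = 5 - 9 = -4
  B^(n-1-k) = 3^4 mod 1009 = 81
  Delta = -4 * 81 mod 1009 = 685

Answer: 685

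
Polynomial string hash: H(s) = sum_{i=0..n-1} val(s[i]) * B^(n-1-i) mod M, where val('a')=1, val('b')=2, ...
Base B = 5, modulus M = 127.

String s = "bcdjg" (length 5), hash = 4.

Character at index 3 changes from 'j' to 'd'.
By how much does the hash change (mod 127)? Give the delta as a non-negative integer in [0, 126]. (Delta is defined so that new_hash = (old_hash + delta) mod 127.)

Answer: 97

Derivation:
Delta formula: (val(new) - val(old)) * B^(n-1-k) mod M
  val('d') - val('j') = 4 - 10 = -6
  B^(n-1-k) = 5^1 mod 127 = 5
  Delta = -6 * 5 mod 127 = 97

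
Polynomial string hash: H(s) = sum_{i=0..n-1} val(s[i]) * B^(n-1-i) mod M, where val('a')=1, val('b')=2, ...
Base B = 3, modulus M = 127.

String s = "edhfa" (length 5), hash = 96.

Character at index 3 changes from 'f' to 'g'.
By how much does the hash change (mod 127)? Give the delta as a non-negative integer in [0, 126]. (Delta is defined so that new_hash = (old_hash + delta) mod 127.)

Delta formula: (val(new) - val(old)) * B^(n-1-k) mod M
  val('g') - val('f') = 7 - 6 = 1
  B^(n-1-k) = 3^1 mod 127 = 3
  Delta = 1 * 3 mod 127 = 3

Answer: 3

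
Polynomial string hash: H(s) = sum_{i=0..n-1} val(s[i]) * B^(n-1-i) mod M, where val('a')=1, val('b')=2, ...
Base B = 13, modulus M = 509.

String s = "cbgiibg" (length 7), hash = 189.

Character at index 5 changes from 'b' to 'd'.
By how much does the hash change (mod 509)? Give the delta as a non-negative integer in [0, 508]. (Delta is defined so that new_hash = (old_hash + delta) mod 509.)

Answer: 26

Derivation:
Delta formula: (val(new) - val(old)) * B^(n-1-k) mod M
  val('d') - val('b') = 4 - 2 = 2
  B^(n-1-k) = 13^1 mod 509 = 13
  Delta = 2 * 13 mod 509 = 26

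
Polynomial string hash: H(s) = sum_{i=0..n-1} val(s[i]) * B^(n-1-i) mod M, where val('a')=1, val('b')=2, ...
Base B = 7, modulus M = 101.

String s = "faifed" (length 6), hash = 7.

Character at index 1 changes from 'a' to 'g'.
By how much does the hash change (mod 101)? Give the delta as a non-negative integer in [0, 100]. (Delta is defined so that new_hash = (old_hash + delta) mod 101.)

Answer: 64

Derivation:
Delta formula: (val(new) - val(old)) * B^(n-1-k) mod M
  val('g') - val('a') = 7 - 1 = 6
  B^(n-1-k) = 7^4 mod 101 = 78
  Delta = 6 * 78 mod 101 = 64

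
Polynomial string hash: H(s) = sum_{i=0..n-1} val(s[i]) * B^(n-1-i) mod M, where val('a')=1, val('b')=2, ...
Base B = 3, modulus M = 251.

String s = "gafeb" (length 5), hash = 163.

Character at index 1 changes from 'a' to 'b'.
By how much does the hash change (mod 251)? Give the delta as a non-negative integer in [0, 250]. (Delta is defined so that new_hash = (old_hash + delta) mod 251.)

Delta formula: (val(new) - val(old)) * B^(n-1-k) mod M
  val('b') - val('a') = 2 - 1 = 1
  B^(n-1-k) = 3^3 mod 251 = 27
  Delta = 1 * 27 mod 251 = 27

Answer: 27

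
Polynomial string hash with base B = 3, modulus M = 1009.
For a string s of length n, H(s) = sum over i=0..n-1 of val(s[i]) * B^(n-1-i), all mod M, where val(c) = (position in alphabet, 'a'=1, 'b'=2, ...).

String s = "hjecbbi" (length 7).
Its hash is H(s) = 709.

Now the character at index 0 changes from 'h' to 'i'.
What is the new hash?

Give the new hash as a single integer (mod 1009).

Answer: 429

Derivation:
val('h') = 8, val('i') = 9
Position k = 0, exponent = n-1-k = 6
B^6 mod M = 3^6 mod 1009 = 729
Delta = (9 - 8) * 729 mod 1009 = 729
New hash = (709 + 729) mod 1009 = 429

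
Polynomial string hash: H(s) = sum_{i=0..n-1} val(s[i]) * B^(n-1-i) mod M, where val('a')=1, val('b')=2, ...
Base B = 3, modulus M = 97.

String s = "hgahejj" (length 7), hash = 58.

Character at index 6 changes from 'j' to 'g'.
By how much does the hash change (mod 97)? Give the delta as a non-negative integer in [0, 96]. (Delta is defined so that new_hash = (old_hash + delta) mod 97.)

Answer: 94

Derivation:
Delta formula: (val(new) - val(old)) * B^(n-1-k) mod M
  val('g') - val('j') = 7 - 10 = -3
  B^(n-1-k) = 3^0 mod 97 = 1
  Delta = -3 * 1 mod 97 = 94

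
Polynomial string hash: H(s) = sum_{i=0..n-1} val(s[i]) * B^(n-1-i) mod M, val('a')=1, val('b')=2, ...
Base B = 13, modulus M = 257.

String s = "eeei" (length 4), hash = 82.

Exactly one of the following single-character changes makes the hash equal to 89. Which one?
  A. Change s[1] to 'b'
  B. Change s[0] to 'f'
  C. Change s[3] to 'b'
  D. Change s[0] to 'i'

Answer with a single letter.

Option A: s[1]='e'->'b', delta=(2-5)*13^2 mod 257 = 7, hash=82+7 mod 257 = 89 <-- target
Option B: s[0]='e'->'f', delta=(6-5)*13^3 mod 257 = 141, hash=82+141 mod 257 = 223
Option C: s[3]='i'->'b', delta=(2-9)*13^0 mod 257 = 250, hash=82+250 mod 257 = 75
Option D: s[0]='e'->'i', delta=(9-5)*13^3 mod 257 = 50, hash=82+50 mod 257 = 132

Answer: A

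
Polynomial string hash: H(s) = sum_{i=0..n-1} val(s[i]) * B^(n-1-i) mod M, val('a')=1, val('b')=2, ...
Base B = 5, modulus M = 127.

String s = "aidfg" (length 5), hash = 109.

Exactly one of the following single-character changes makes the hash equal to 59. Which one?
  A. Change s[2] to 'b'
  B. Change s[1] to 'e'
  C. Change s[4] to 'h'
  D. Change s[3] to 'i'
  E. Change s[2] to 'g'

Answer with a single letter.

Option A: s[2]='d'->'b', delta=(2-4)*5^2 mod 127 = 77, hash=109+77 mod 127 = 59 <-- target
Option B: s[1]='i'->'e', delta=(5-9)*5^3 mod 127 = 8, hash=109+8 mod 127 = 117
Option C: s[4]='g'->'h', delta=(8-7)*5^0 mod 127 = 1, hash=109+1 mod 127 = 110
Option D: s[3]='f'->'i', delta=(9-6)*5^1 mod 127 = 15, hash=109+15 mod 127 = 124
Option E: s[2]='d'->'g', delta=(7-4)*5^2 mod 127 = 75, hash=109+75 mod 127 = 57

Answer: A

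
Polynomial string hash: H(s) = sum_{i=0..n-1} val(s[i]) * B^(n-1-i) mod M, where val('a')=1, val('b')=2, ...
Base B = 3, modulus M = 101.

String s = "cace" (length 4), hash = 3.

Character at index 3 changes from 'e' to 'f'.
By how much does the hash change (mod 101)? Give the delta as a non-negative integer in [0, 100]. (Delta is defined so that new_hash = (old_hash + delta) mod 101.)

Answer: 1

Derivation:
Delta formula: (val(new) - val(old)) * B^(n-1-k) mod M
  val('f') - val('e') = 6 - 5 = 1
  B^(n-1-k) = 3^0 mod 101 = 1
  Delta = 1 * 1 mod 101 = 1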